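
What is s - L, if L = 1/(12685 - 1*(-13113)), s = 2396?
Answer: 61812007/25798 ≈ 2396.0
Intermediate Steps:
L = 1/25798 (L = 1/(12685 + 13113) = 1/25798 ≈ 3.8763e-5)
s - L = 2396 - 1*1/25798 = 2396 - 1/25798 = 61812007/25798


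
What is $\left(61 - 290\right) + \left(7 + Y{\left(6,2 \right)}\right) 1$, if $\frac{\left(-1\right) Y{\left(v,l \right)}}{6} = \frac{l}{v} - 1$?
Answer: $-218$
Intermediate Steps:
$Y{\left(v,l \right)} = 6 - \frac{6 l}{v}$ ($Y{\left(v,l \right)} = - 6 \left(\frac{l}{v} - 1\right) = - 6 \left(-1 + \frac{l}{v}\right) = 6 - \frac{6 l}{v}$)
$\left(61 - 290\right) + \left(7 + Y{\left(6,2 \right)}\right) 1 = \left(61 - 290\right) + \left(7 + \left(6 - \frac{12}{6}\right)\right) 1 = -229 + \left(7 + \left(6 - 12 \cdot \frac{1}{6}\right)\right) 1 = -229 + \left(7 + \left(6 - 2\right)\right) 1 = -229 + \left(7 + 4\right) 1 = -229 + 11 \cdot 1 = -229 + 11 = -218$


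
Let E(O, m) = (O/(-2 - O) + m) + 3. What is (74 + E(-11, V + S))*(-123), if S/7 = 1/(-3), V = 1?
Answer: -27470/3 ≈ -9156.7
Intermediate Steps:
S = -7/3 (S = 7*(1/(-3)) = 7*(1*(-⅓)) = 7*(-⅓) = -7/3 ≈ -2.3333)
E(O, m) = 3 + m + O/(-2 - O) (E(O, m) = (m + O/(-2 - O)) + 3 = 3 + m + O/(-2 - O))
(74 + E(-11, V + S))*(-123) = (74 + (6 + 2*(-11) + 2*(1 - 7/3) - 11*(1 - 7/3))/(2 - 11))*(-123) = (74 + (6 - 22 + 2*(-4/3) - 11*(-4/3))/(-9))*(-123) = (74 - (6 - 22 - 8/3 + 44/3)/9)*(-123) = (74 - ⅑*(-4))*(-123) = (74 + 4/9)*(-123) = (670/9)*(-123) = -27470/3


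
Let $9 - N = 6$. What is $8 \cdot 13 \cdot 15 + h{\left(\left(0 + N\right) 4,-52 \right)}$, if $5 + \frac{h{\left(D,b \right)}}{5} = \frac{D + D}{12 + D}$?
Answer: $1540$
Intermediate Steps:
$N = 3$ ($N = 9 - 6 = 3$)
$h{\left(D,b \right)} = -25 + \frac{10 D}{12 + D}$ ($h{\left(D,b \right)} = -25 + 5 \frac{D + D}{12 + D} = -25 + 5 \frac{2 D}{12 + D} = -25 + \frac{10 D}{12 + D}$)
$8 \cdot 13 \cdot 15 + h{\left(\left(0 + N\right) 4,-52 \right)} = 8 \cdot 13 \cdot 15 + \frac{15 \left(-20 - \left(0 + 3\right) 4\right)}{12 + \left(0 + 3\right) 4} = 104 \cdot 15 + \frac{15 \left(-20 - 3 \cdot 4\right)}{12 + 3 \cdot 4} = 1560 + \frac{15 \left(-20 - 12\right)}{12 + 12} = 1560 + \frac{15 \left(-20 - 12\right)}{24} = 1560 + 15 \cdot \frac{1}{24} \left(-32\right) = 1560 - 20 = 1540$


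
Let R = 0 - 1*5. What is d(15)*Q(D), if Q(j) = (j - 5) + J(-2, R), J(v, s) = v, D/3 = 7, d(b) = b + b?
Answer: 420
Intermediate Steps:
d(b) = 2*b
D = 21 (D = 3*7 = 21)
R = -5 (R = 0 - 5 = -5)
Q(j) = -7 + j (Q(j) = (j - 5) - 2 = (-5 + j) - 2 = -7 + j)
d(15)*Q(D) = (2*15)*(-7 + 21) = 30*14 = 420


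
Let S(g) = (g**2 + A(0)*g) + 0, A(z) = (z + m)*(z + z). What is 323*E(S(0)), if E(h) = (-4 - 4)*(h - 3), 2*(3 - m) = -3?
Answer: 7752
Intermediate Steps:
m = 9/2 (m = 3 - 1/2*(-3) = 3 + 3/2 = 9/2 ≈ 4.5000)
A(z) = 2*z*(9/2 + z) (A(z) = (z + 9/2)*(z + z) = (9/2 + z)*(2*z) = 2*z*(9/2 + z))
S(g) = g**2 (S(g) = (g**2 + (0*(9 + 2*0))*g) + 0 = (g**2 + (0*(9 + 0))*g) + 0 = (g**2 + (0*9)*g) + 0 = (g**2 + 0*g) + 0 = (g**2 + 0) + 0 = g**2 + 0 = g**2)
E(h) = 24 - 8*h (E(h) = -8*(-3 + h) = 24 - 8*h)
323*E(S(0)) = 323*(24 - 8*0**2) = 323*(24 - 8*0) = 323*(24 + 0) = 323*24 = 7752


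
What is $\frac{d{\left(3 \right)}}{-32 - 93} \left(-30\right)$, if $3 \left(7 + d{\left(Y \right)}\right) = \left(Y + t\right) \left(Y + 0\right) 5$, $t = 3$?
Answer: $\frac{138}{25} \approx 5.52$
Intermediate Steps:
$d{\left(Y \right)} = -7 + \frac{5 Y \left(3 + Y\right)}{3}$ ($d{\left(Y \right)} = -7 + \frac{\left(Y + 3\right) \left(Y + 0\right) 5}{3} = -7 + \frac{\left(3 + Y\right) Y 5}{3} = -7 + \frac{Y \left(3 + Y\right) 5}{3} = -7 + \frac{5 Y \left(3 + Y\right)}{3}$)
$\frac{d{\left(3 \right)}}{-32 - 93} \left(-30\right) = \frac{-7 + 5 \cdot 3 + \frac{5 \cdot 3^{2}}{3}}{-32 - 93} \left(-30\right) = \frac{-7 + 15 + \frac{5}{3} \cdot 9}{-125} \left(-30\right) = - \frac{-7 + 15 + 15}{125} \left(-30\right) = \left(- \frac{1}{125}\right) 23 \left(-30\right) = \left(- \frac{23}{125}\right) \left(-30\right) = \frac{138}{25}$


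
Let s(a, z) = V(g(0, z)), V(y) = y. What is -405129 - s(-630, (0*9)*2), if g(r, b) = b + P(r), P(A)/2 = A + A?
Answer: -405129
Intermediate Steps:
P(A) = 4*A (P(A) = 2*(A + A) = 2*(2*A) = 4*A)
g(r, b) = b + 4*r
s(a, z) = z (s(a, z) = z + 4*0 = z + 0 = z)
-405129 - s(-630, (0*9)*2) = -405129 - 0*9*2 = -405129 - 0*2 = -405129 - 1*0 = -405129 + 0 = -405129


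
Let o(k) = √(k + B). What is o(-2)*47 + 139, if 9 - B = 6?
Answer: 186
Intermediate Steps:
B = 3 (B = 9 - 1*6 = 9 - 6 = 3)
o(k) = √(3 + k) (o(k) = √(k + 3) = √(3 + k))
o(-2)*47 + 139 = √(3 - 2)*47 + 139 = √1*47 + 139 = 1*47 + 139 = 47 + 139 = 186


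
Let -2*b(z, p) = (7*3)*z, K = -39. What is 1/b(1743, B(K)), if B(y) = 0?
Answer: -2/36603 ≈ -5.4640e-5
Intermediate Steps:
b(z, p) = -21*z/2 (b(z, p) = -7*3*z/2 = -21*z/2)
1/b(1743, B(K)) = 1/(-21/2*1743) = 1/(-36603/2) = -2/36603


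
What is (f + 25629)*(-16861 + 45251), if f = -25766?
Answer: -3889430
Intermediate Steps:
(f + 25629)*(-16861 + 45251) = (-25766 + 25629)*(-16861 + 45251) = -137*28390 = -3889430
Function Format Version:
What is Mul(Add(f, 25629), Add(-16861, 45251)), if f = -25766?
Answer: -3889430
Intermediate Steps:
Mul(Add(f, 25629), Add(-16861, 45251)) = Mul(Add(-25766, 25629), Add(-16861, 45251)) = Mul(-137, 28390) = -3889430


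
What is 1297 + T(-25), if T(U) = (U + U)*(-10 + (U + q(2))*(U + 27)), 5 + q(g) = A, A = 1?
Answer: 4697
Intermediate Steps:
q(g) = -4 (q(g) = -5 + 1 = -4)
T(U) = 2*U*(-10 + (-4 + U)*(27 + U)) (T(U) = (U + U)*(-10 + (U - 4)*(U + 27)) = (2*U)*(-10 + (-4 + U)*(27 + U)) = 2*U*(-10 + (-4 + U)*(27 + U)))
1297 + T(-25) = 1297 + 2*(-25)*(-118 + (-25)² + 23*(-25)) = 1297 + 2*(-25)*(-118 + 625 - 575) = 1297 + 2*(-25)*(-68) = 1297 + 3400 = 4697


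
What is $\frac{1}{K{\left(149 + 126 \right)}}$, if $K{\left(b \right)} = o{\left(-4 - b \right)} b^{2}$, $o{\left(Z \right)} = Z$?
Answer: $- \frac{1}{21099375} \approx -4.7395 \cdot 10^{-8}$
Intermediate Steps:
$K{\left(b \right)} = b^{2} \left(-4 - b\right)$ ($K{\left(b \right)} = \left(-4 - b\right) b^{2} = b^{2} \left(-4 - b\right)$)
$\frac{1}{K{\left(149 + 126 \right)}} = \frac{1}{\left(149 + 126\right)^{2} \left(-4 - \left(149 + 126\right)\right)} = \frac{1}{275^{2} \left(-4 - 275\right)} = \frac{1}{75625 \left(-4 - 275\right)} = \frac{1}{75625 \left(-279\right)} = \frac{1}{-21099375} = - \frac{1}{21099375}$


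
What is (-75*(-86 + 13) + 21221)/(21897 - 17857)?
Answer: 3337/505 ≈ 6.6079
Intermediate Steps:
(-75*(-86 + 13) + 21221)/(21897 - 17857) = (-75*(-73) + 21221)/4040 = (5475 + 21221)*(1/4040) = 26696*(1/4040) = 3337/505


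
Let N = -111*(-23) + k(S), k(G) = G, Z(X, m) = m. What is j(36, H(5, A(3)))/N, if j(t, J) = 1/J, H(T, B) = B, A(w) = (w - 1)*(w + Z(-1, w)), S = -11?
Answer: 1/30504 ≈ 3.2783e-5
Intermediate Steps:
A(w) = 2*w*(-1 + w) (A(w) = (w - 1)*(w + w) = (-1 + w)*(2*w) = 2*w*(-1 + w))
N = 2542 (N = -111*(-23) - 11 = 2553 - 11 = 2542)
j(36, H(5, A(3)))/N = 1/((2*3*(-1 + 3))*2542) = (1/2542)/(2*3*2) = (1/2542)/12 = (1/12)*(1/2542) = 1/30504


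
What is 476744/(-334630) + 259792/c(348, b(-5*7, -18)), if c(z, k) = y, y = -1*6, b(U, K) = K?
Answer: -21734264356/501945 ≈ -43300.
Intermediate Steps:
y = -6
c(z, k) = -6
476744/(-334630) + 259792/c(348, b(-5*7, -18)) = 476744/(-334630) + 259792/(-6) = 476744*(-1/334630) + 259792*(-⅙) = -238372/167315 - 129896/3 = -21734264356/501945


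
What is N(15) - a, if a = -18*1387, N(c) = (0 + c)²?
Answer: 25191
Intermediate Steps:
N(c) = c²
a = -24966
N(15) - a = 15² - 1*(-24966) = 225 + 24966 = 25191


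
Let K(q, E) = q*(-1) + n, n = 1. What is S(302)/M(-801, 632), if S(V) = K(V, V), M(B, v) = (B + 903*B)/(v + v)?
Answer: 47558/90513 ≈ 0.52543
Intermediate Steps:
K(q, E) = 1 - q (K(q, E) = q*(-1) + 1 = -q + 1 = 1 - q)
M(B, v) = 452*B/v (M(B, v) = (904*B)/((2*v)) = (904*B)*(1/(2*v)) = 452*B/v)
S(V) = 1 - V
S(302)/M(-801, 632) = (1 - 1*302)/((452*(-801)/632)) = (1 - 302)/((452*(-801)*(1/632))) = -301/(-90513/158) = -301*(-158/90513) = 47558/90513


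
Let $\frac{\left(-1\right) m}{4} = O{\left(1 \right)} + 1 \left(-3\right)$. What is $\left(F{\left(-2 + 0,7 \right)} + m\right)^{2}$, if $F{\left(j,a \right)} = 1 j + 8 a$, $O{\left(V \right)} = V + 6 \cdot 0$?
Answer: $3844$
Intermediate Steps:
$O{\left(V \right)} = V$ ($O{\left(V \right)} = V + 0 = V$)
$F{\left(j,a \right)} = j + 8 a$
$m = 8$ ($m = - 4 \left(1 + 1 \left(-3\right)\right) = - 4 \left(1 - 3\right) = \left(-4\right) \left(-2\right) = 8$)
$\left(F{\left(-2 + 0,7 \right)} + m\right)^{2} = \left(\left(\left(-2 + 0\right) + 8 \cdot 7\right) + 8\right)^{2} = \left(\left(-2 + 56\right) + 8\right)^{2} = \left(54 + 8\right)^{2} = 62^{2} = 3844$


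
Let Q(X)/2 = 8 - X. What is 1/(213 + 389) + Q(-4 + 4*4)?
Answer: -4815/602 ≈ -7.9983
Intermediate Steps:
Q(X) = 16 - 2*X (Q(X) = 2*(8 - X) = 16 - 2*X)
1/(213 + 389) + Q(-4 + 4*4) = 1/(213 + 389) + (16 - 2*(-4 + 4*4)) = 1/602 + (16 - 2*(-4 + 16)) = 1/602 + (16 - 2*12) = 1/602 + (16 - 24) = 1/602 - 8 = -4815/602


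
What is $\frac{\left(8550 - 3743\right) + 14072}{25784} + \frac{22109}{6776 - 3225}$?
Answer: $\frac{637097785}{91558984} \approx 6.9583$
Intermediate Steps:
$\frac{\left(8550 - 3743\right) + 14072}{25784} + \frac{22109}{6776 - 3225} = \left(4807 + 14072\right) \frac{1}{25784} + \frac{22109}{6776 - 3225} = 18879 \cdot \frac{1}{25784} + \frac{22109}{3551} = \frac{18879}{25784} + 22109 \cdot \frac{1}{3551} = \frac{18879}{25784} + \frac{22109}{3551} = \frac{637097785}{91558984}$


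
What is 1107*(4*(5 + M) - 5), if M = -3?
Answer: 3321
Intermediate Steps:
1107*(4*(5 + M) - 5) = 1107*(4*(5 - 3) - 5) = 1107*(4*2 - 5) = 1107*(8 - 5) = 1107*3 = 3321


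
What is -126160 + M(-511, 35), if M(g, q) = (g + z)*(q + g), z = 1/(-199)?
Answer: 23298600/199 ≈ 1.1708e+5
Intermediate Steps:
z = -1/199 ≈ -0.0050251
M(g, q) = (-1/199 + g)*(g + q) (M(g, q) = (g - 1/199)*(q + g) = (-1/199 + g)*(g + q))
-126160 + M(-511, 35) = -126160 + ((-511)² - 1/199*(-511) - 1/199*35 - 511*35) = -126160 + (261121 + 511/199 - 35/199 - 17885) = -126160 + 48404440/199 = 23298600/199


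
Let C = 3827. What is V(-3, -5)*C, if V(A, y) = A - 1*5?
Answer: -30616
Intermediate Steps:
V(A, y) = -5 + A (V(A, y) = A - 5 = -5 + A)
V(-3, -5)*C = (-5 - 3)*3827 = -8*3827 = -30616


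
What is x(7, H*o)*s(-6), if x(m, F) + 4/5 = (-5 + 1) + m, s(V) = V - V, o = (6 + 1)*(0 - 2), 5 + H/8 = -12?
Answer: 0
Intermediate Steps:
H = -136 (H = -40 + 8*(-12) = -40 - 96 = -136)
o = -14 (o = 7*(-2) = -14)
s(V) = 0
x(m, F) = -24/5 + m (x(m, F) = -4/5 + ((-5 + 1) + m) = -4/5 + (-4 + m) = -24/5 + m)
x(7, H*o)*s(-6) = (-24/5 + 7)*0 = (11/5)*0 = 0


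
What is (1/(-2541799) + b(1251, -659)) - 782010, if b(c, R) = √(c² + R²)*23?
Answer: -1987712235991/2541799 + 23*√1999282 ≈ -7.4949e+5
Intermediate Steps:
b(c, R) = 23*√(R² + c²) (b(c, R) = √(R² + c²)*23 = 23*√(R² + c²))
(1/(-2541799) + b(1251, -659)) - 782010 = (1/(-2541799) + 23*√((-659)² + 1251²)) - 782010 = (-1/2541799 + 23*√(434281 + 1565001)) - 782010 = (-1/2541799 + 23*√1999282) - 782010 = -1987712235991/2541799 + 23*√1999282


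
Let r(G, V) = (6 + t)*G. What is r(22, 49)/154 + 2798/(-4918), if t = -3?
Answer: -2416/17213 ≈ -0.14036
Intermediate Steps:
r(G, V) = 3*G (r(G, V) = (6 - 3)*G = 3*G)
r(22, 49)/154 + 2798/(-4918) = (3*22)/154 + 2798/(-4918) = 66*(1/154) + 2798*(-1/4918) = 3/7 - 1399/2459 = -2416/17213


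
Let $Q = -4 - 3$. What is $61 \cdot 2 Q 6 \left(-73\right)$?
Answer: $374052$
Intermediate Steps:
$Q = -7$ ($Q = -4 - 3 = -7$)
$61 \cdot 2 Q 6 \left(-73\right) = 61 \cdot 2 \left(-7\right) 6 \left(-73\right) = 61 \left(\left(-14\right) 6\right) \left(-73\right) = 61 \left(-84\right) \left(-73\right) = \left(-5124\right) \left(-73\right) = 374052$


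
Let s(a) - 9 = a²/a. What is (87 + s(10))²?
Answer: 11236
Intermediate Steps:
s(a) = 9 + a (s(a) = 9 + a²/a = 9 + a)
(87 + s(10))² = (87 + (9 + 10))² = (87 + 19)² = 106² = 11236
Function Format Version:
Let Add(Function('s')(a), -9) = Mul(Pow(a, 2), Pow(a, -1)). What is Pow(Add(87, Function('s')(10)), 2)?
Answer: 11236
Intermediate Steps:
Function('s')(a) = Add(9, a) (Function('s')(a) = Add(9, Mul(Pow(a, 2), Pow(a, -1))) = Add(9, a))
Pow(Add(87, Function('s')(10)), 2) = Pow(Add(87, Add(9, 10)), 2) = Pow(Add(87, 19), 2) = Pow(106, 2) = 11236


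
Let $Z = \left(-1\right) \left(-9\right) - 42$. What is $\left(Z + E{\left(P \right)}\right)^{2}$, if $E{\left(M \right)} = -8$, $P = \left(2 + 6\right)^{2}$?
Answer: $1681$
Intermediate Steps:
$Z = -33$ ($Z = 9 - 42 = -33$)
$P = 64$ ($P = 8^{2} = 64$)
$\left(Z + E{\left(P \right)}\right)^{2} = \left(-33 - 8\right)^{2} = \left(-41\right)^{2} = 1681$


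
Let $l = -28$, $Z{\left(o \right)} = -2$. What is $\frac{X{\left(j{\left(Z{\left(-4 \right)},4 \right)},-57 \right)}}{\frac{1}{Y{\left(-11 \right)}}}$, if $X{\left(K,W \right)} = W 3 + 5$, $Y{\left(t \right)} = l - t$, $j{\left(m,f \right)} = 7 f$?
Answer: $2822$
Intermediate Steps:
$Y{\left(t \right)} = -28 - t$
$X{\left(K,W \right)} = 5 + 3 W$ ($X{\left(K,W \right)} = 3 W + 5 = 5 + 3 W$)
$\frac{X{\left(j{\left(Z{\left(-4 \right)},4 \right)},-57 \right)}}{\frac{1}{Y{\left(-11 \right)}}} = \frac{5 + 3 \left(-57\right)}{\frac{1}{-28 - -11}} = \frac{5 - 171}{\frac{1}{-28 + 11}} = - \frac{166}{\frac{1}{-17}} = - \frac{166}{- \frac{1}{17}} = \left(-166\right) \left(-17\right) = 2822$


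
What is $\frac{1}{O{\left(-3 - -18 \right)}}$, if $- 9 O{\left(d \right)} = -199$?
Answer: $\frac{9}{199} \approx 0.045226$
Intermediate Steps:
$O{\left(d \right)} = \frac{199}{9}$ ($O{\left(d \right)} = \left(- \frac{1}{9}\right) \left(-199\right) = \frac{199}{9}$)
$\frac{1}{O{\left(-3 - -18 \right)}} = \frac{1}{\frac{199}{9}} = \frac{9}{199}$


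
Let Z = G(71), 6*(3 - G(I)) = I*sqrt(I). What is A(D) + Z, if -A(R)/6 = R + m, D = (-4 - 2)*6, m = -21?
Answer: 345 - 71*sqrt(71)/6 ≈ 245.29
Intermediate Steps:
G(I) = 3 - I**(3/2)/6 (G(I) = 3 - I*sqrt(I)/6 = 3 - I**(3/2)/6)
Z = 3 - 71*sqrt(71)/6 ≈ -96.709
D = -36 (D = -6*6 = -36)
A(R) = 126 - 6*R (A(R) = -6*(R - 21) = -6*(-21 + R) = 126 - 6*R)
A(D) + Z = (126 - 6*(-36)) + (3 - 71*sqrt(71)/6) = (126 + 216) + (3 - 71*sqrt(71)/6) = 342 + (3 - 71*sqrt(71)/6) = 345 - 71*sqrt(71)/6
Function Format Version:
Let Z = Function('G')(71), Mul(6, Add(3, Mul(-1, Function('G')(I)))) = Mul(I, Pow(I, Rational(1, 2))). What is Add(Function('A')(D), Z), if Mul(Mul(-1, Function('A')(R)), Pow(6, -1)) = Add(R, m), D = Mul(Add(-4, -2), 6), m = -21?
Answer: Add(345, Mul(Rational(-71, 6), Pow(71, Rational(1, 2)))) ≈ 245.29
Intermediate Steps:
Function('G')(I) = Add(3, Mul(Rational(-1, 6), Pow(I, Rational(3, 2)))) (Function('G')(I) = Add(3, Mul(Rational(-1, 6), Mul(I, Pow(I, Rational(1, 2))))) = Add(3, Mul(Rational(-1, 6), Pow(I, Rational(3, 2)))))
Z = Add(3, Mul(Rational(-71, 6), Pow(71, Rational(1, 2)))) (Z = Add(3, Mul(Rational(-1, 6), Pow(71, Rational(3, 2)))) = Add(3, Mul(Rational(-1, 6), Mul(71, Pow(71, Rational(1, 2))))) = Add(3, Mul(Rational(-71, 6), Pow(71, Rational(1, 2)))) ≈ -96.709)
D = -36 (D = Mul(-6, 6) = -36)
Function('A')(R) = Add(126, Mul(-6, R)) (Function('A')(R) = Mul(-6, Add(R, -21)) = Mul(-6, Add(-21, R)) = Add(126, Mul(-6, R)))
Add(Function('A')(D), Z) = Add(Add(126, Mul(-6, -36)), Add(3, Mul(Rational(-71, 6), Pow(71, Rational(1, 2))))) = Add(Add(126, 216), Add(3, Mul(Rational(-71, 6), Pow(71, Rational(1, 2))))) = Add(342, Add(3, Mul(Rational(-71, 6), Pow(71, Rational(1, 2))))) = Add(345, Mul(Rational(-71, 6), Pow(71, Rational(1, 2))))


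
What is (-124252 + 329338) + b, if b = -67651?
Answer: 137435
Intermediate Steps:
(-124252 + 329338) + b = (-124252 + 329338) - 67651 = 205086 - 67651 = 137435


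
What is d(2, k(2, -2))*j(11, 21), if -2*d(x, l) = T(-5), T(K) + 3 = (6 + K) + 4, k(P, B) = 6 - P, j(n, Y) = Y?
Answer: -21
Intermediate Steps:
T(K) = 7 + K (T(K) = -3 + ((6 + K) + 4) = -3 + (10 + K) = 7 + K)
d(x, l) = -1 (d(x, l) = -(7 - 5)/2 = -1/2*2 = -1)
d(2, k(2, -2))*j(11, 21) = -1*21 = -21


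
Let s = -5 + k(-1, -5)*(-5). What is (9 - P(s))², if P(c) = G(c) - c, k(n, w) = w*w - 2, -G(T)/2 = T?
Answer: 123201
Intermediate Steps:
G(T) = -2*T
k(n, w) = -2 + w² (k(n, w) = w² - 2 = -2 + w²)
s = -120 (s = -5 + (-2 + (-5)²)*(-5) = -5 + (-2 + 25)*(-5) = -5 + 23*(-5) = -5 - 115 = -120)
P(c) = -3*c (P(c) = -2*c - c = -3*c)
(9 - P(s))² = (9 - (-3)*(-120))² = (9 - 1*360)² = (9 - 360)² = (-351)² = 123201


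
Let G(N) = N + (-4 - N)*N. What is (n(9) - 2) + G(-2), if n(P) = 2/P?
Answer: 2/9 ≈ 0.22222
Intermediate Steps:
G(N) = N + N*(-4 - N)
(n(9) - 2) + G(-2) = (2/9 - 2) - 1*(-2)*(3 - 2) = (2*(1/9) - 2) - 1*(-2)*1 = (2/9 - 2) + 2 = -16/9 + 2 = 2/9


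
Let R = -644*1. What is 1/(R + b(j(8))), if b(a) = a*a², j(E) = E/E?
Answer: -1/643 ≈ -0.0015552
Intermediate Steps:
j(E) = 1
b(a) = a³
R = -644
1/(R + b(j(8))) = 1/(-644 + 1³) = 1/(-644 + 1) = 1/(-643) = -1/643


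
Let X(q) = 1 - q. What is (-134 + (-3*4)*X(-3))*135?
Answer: -24570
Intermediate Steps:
(-134 + (-3*4)*X(-3))*135 = (-134 + (-3*4)*(1 - 1*(-3)))*135 = (-134 - 12*(1 + 3))*135 = (-134 - 12*4)*135 = (-134 - 48)*135 = -182*135 = -24570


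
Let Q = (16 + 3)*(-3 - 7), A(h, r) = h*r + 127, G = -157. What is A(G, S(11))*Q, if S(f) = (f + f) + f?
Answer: 960260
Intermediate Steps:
S(f) = 3*f (S(f) = 2*f + f = 3*f)
A(h, r) = 127 + h*r
Q = -190 (Q = 19*(-10) = -190)
A(G, S(11))*Q = (127 - 471*11)*(-190) = (127 - 157*33)*(-190) = (127 - 5181)*(-190) = -5054*(-190) = 960260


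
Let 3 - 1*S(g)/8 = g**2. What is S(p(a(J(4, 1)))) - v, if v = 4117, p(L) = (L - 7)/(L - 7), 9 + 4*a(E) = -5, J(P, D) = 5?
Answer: -4101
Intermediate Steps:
a(E) = -7/2 (a(E) = -9/4 + (1/4)*(-5) = -9/4 - 5/4 = -7/2)
p(L) = 1 (p(L) = (-7 + L)/(-7 + L) = 1)
S(g) = 24 - 8*g**2
S(p(a(J(4, 1)))) - v = (24 - 8*1**2) - 1*4117 = (24 - 8*1) - 4117 = (24 - 8) - 4117 = 16 - 4117 = -4101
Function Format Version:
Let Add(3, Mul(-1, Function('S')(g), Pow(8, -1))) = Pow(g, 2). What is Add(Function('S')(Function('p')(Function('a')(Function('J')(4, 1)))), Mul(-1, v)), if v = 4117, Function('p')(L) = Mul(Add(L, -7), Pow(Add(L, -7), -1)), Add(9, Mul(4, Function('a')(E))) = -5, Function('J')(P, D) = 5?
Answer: -4101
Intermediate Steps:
Function('a')(E) = Rational(-7, 2) (Function('a')(E) = Add(Rational(-9, 4), Mul(Rational(1, 4), -5)) = Add(Rational(-9, 4), Rational(-5, 4)) = Rational(-7, 2))
Function('p')(L) = 1 (Function('p')(L) = Mul(Add(-7, L), Pow(Add(-7, L), -1)) = 1)
Function('S')(g) = Add(24, Mul(-8, Pow(g, 2)))
Add(Function('S')(Function('p')(Function('a')(Function('J')(4, 1)))), Mul(-1, v)) = Add(Add(24, Mul(-8, Pow(1, 2))), Mul(-1, 4117)) = Add(Add(24, Mul(-8, 1)), -4117) = Add(Add(24, -8), -4117) = Add(16, -4117) = -4101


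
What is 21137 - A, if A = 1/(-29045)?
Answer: 613924166/29045 ≈ 21137.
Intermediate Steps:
A = -1/29045 ≈ -3.4429e-5
21137 - A = 21137 - 1*(-1/29045) = 21137 + 1/29045 = 613924166/29045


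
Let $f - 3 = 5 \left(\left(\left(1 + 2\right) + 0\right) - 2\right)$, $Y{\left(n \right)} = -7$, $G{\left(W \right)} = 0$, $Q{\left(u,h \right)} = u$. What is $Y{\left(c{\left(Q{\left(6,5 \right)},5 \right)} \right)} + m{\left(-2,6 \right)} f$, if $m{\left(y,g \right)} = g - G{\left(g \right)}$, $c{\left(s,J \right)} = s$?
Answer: $41$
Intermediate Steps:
$m{\left(y,g \right)} = g$ ($m{\left(y,g \right)} = g - 0 = g + 0 = g$)
$f = 8$ ($f = 3 + 5 \left(\left(\left(1 + 2\right) + 0\right) - 2\right) = 3 + 5 \left(\left(3 + 0\right) - 2\right) = 3 + 5 \left(3 - 2\right) = 3 + 5 \cdot 1 = 3 + 5 = 8$)
$Y{\left(c{\left(Q{\left(6,5 \right)},5 \right)} \right)} + m{\left(-2,6 \right)} f = -7 + 6 \cdot 8 = -7 + 48 = 41$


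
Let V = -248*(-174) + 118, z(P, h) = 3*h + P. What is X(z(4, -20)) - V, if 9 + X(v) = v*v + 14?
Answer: -40129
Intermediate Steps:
z(P, h) = P + 3*h
V = 43270 (V = 43152 + 118 = 43270)
X(v) = 5 + v**2 (X(v) = -9 + (v*v + 14) = -9 + (v**2 + 14) = -9 + (14 + v**2) = 5 + v**2)
X(z(4, -20)) - V = (5 + (4 + 3*(-20))**2) - 1*43270 = (5 + (4 - 60)**2) - 43270 = (5 + (-56)**2) - 43270 = (5 + 3136) - 43270 = 3141 - 43270 = -40129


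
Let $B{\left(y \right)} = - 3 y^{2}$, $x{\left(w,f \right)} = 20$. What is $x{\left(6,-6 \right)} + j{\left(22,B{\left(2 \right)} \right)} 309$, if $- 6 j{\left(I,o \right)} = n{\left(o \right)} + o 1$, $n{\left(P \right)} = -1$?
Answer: $\frac{1379}{2} \approx 689.5$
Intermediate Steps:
$j{\left(I,o \right)} = \frac{1}{6} - \frac{o}{6}$ ($j{\left(I,o \right)} = - \frac{-1 + o 1}{6} = - \frac{-1 + o}{6} = \frac{1}{6} - \frac{o}{6}$)
$x{\left(6,-6 \right)} + j{\left(22,B{\left(2 \right)} \right)} 309 = 20 + \left(\frac{1}{6} - \frac{\left(-3\right) 2^{2}}{6}\right) 309 = 20 + \left(\frac{1}{6} - \frac{\left(-3\right) 4}{6}\right) 309 = 20 + \left(\frac{1}{6} - -2\right) 309 = 20 + \left(\frac{1}{6} + 2\right) 309 = 20 + \frac{13}{6} \cdot 309 = 20 + \frac{1339}{2} = \frac{1379}{2}$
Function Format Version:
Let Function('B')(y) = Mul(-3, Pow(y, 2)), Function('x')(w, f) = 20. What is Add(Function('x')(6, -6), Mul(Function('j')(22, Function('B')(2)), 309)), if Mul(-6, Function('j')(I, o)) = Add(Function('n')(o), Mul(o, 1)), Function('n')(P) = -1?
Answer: Rational(1379, 2) ≈ 689.50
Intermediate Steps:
Function('j')(I, o) = Add(Rational(1, 6), Mul(Rational(-1, 6), o)) (Function('j')(I, o) = Mul(Rational(-1, 6), Add(-1, Mul(o, 1))) = Mul(Rational(-1, 6), Add(-1, o)) = Add(Rational(1, 6), Mul(Rational(-1, 6), o)))
Add(Function('x')(6, -6), Mul(Function('j')(22, Function('B')(2)), 309)) = Add(20, Mul(Add(Rational(1, 6), Mul(Rational(-1, 6), Mul(-3, Pow(2, 2)))), 309)) = Add(20, Mul(Add(Rational(1, 6), Mul(Rational(-1, 6), Mul(-3, 4))), 309)) = Add(20, Mul(Add(Rational(1, 6), Mul(Rational(-1, 6), -12)), 309)) = Add(20, Mul(Add(Rational(1, 6), 2), 309)) = Add(20, Mul(Rational(13, 6), 309)) = Add(20, Rational(1339, 2)) = Rational(1379, 2)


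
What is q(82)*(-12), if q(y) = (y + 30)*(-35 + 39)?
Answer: -5376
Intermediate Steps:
q(y) = 120 + 4*y (q(y) = (30 + y)*4 = 120 + 4*y)
q(82)*(-12) = (120 + 4*82)*(-12) = (120 + 328)*(-12) = 448*(-12) = -5376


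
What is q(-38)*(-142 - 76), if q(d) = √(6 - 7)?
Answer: -218*I ≈ -218.0*I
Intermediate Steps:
q(d) = I (q(d) = √(-1) = I)
q(-38)*(-142 - 76) = I*(-142 - 76) = I*(-218) = -218*I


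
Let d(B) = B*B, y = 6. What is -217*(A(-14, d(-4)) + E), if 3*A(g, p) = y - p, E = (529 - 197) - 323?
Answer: -3689/3 ≈ -1229.7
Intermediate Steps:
d(B) = B²
E = 9 (E = 332 - 323 = 9)
A(g, p) = 2 - p/3 (A(g, p) = (6 - p)/3 = 2 - p/3)
-217*(A(-14, d(-4)) + E) = -217*((2 - ⅓*(-4)²) + 9) = -217*((2 - ⅓*16) + 9) = -217*((2 - 16/3) + 9) = -217*(-10/3 + 9) = -217*17/3 = -3689/3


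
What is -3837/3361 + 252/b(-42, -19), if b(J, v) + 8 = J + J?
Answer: -299994/77303 ≈ -3.8808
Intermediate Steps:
b(J, v) = -8 + 2*J (b(J, v) = -8 + (J + J) = -8 + 2*J)
-3837/3361 + 252/b(-42, -19) = -3837/3361 + 252/(-8 + 2*(-42)) = -3837*1/3361 + 252/(-8 - 84) = -3837/3361 + 252/(-92) = -3837/3361 + 252*(-1/92) = -3837/3361 - 63/23 = -299994/77303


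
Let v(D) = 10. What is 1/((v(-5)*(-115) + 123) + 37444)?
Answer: 1/36417 ≈ 2.7460e-5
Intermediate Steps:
1/((v(-5)*(-115) + 123) + 37444) = 1/((10*(-115) + 123) + 37444) = 1/((-1150 + 123) + 37444) = 1/(-1027 + 37444) = 1/36417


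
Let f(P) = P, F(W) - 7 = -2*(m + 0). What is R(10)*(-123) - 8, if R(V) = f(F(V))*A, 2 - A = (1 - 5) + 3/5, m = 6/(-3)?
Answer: -36571/5 ≈ -7314.2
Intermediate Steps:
m = -2 (m = 6*(-⅓) = -2)
F(W) = 11 (F(W) = 7 - 2*(-2 + 0) = 7 - 2*(-2) = 7 + 4 = 11)
A = 27/5 (A = 2 - ((1 - 5) + 3/5) = 2 - (-4 + 3*(⅕)) = 2 - (-4 + ⅗) = 2 - 1*(-17/5) = 2 + 17/5 = 27/5 ≈ 5.4000)
R(V) = 297/5 (R(V) = 11*(27/5) = 297/5)
R(10)*(-123) - 8 = (297/5)*(-123) - 8 = -36531/5 - 8 = -36571/5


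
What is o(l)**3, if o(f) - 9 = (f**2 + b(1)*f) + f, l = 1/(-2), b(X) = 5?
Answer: 15625/64 ≈ 244.14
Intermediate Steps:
l = -1/2 ≈ -0.50000
o(f) = 9 + f**2 + 6*f (o(f) = 9 + ((f**2 + 5*f) + f) = 9 + (f**2 + 6*f) = 9 + f**2 + 6*f)
o(l)**3 = (9 + (-1/2)**2 + 6*(-1/2))**3 = (9 + 1/4 - 3)**3 = (25/4)**3 = 15625/64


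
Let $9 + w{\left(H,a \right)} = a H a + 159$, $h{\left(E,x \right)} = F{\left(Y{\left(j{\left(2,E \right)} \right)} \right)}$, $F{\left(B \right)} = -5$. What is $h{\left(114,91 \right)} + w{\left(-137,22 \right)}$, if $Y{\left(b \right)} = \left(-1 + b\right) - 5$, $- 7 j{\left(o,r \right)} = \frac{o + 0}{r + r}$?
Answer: $-66163$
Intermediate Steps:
$j{\left(o,r \right)} = - \frac{o}{14 r}$ ($j{\left(o,r \right)} = - \frac{\left(o + 0\right) \frac{1}{r + r}}{7} = - \frac{o \frac{1}{2 r}}{7} = - \frac{\frac{1}{2} o \frac{1}{r}}{7} = - \frac{o}{14 r}$)
$Y{\left(b \right)} = -6 + b$
$h{\left(E,x \right)} = -5$
$w{\left(H,a \right)} = 150 + H a^{2}$ ($w{\left(H,a \right)} = -9 + \left(a H a + 159\right) = -9 + \left(H a a + 159\right) = -9 + \left(H a^{2} + 159\right) = -9 + \left(159 + H a^{2}\right) = 150 + H a^{2}$)
$h{\left(114,91 \right)} + w{\left(-137,22 \right)} = -5 + \left(150 - 137 \cdot 22^{2}\right) = -5 + \left(150 - 66308\right) = -5 - 66158 = -66163$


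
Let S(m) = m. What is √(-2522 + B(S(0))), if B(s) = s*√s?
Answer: I*√2522 ≈ 50.22*I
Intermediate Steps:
B(s) = s^(3/2)
√(-2522 + B(S(0))) = √(-2522 + 0^(3/2)) = √(-2522 + 0) = √(-2522) = I*√2522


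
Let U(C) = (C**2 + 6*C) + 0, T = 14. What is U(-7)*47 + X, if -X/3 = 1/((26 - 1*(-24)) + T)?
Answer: 21053/64 ≈ 328.95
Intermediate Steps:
U(C) = C**2 + 6*C
X = -3/64 (X = -3/((26 - 1*(-24)) + 14) = -3/((26 + 24) + 14) = -3/(50 + 14) = -3/64 ≈ -0.046875)
U(-7)*47 + X = -7*(6 - 7)*47 - 3/64 = -7*(-1)*47 - 3/64 = 7*47 - 3/64 = 329 - 3/64 = 21053/64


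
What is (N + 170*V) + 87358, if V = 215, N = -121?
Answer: 123787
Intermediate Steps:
(N + 170*V) + 87358 = (-121 + 170*215) + 87358 = (-121 + 36550) + 87358 = 36429 + 87358 = 123787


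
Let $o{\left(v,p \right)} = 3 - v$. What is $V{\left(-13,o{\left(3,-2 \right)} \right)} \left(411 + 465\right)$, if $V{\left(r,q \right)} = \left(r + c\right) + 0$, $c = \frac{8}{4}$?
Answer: $-9636$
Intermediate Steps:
$c = 2$ ($c = 8 \cdot \frac{1}{4} = 2$)
$V{\left(r,q \right)} = 2 + r$ ($V{\left(r,q \right)} = \left(r + 2\right) + 0 = \left(2 + r\right) + 0 = 2 + r$)
$V{\left(-13,o{\left(3,-2 \right)} \right)} \left(411 + 465\right) = \left(2 - 13\right) \left(411 + 465\right) = \left(-11\right) 876 = -9636$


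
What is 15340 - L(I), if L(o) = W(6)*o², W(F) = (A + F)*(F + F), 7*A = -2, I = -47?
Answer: -952940/7 ≈ -1.3613e+5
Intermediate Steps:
A = -2/7 (A = (⅐)*(-2) = -2/7 ≈ -0.28571)
W(F) = 2*F*(-2/7 + F) (W(F) = (-2/7 + F)*(F + F) = (-2/7 + F)*(2*F) = 2*F*(-2/7 + F))
L(o) = 480*o²/7 (L(o) = ((2/7)*6*(-2 + 7*6))*o² = ((2/7)*6*(-2 + 42))*o² = ((2/7)*6*40)*o² = 480*o²/7)
15340 - L(I) = 15340 - 480*(-47)²/7 = 15340 - 480*2209/7 = 15340 - 1*1060320/7 = 15340 - 1060320/7 = -952940/7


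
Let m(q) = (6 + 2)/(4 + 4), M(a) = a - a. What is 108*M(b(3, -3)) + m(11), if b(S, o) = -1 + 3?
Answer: 1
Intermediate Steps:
b(S, o) = 2
M(a) = 0
m(q) = 1 (m(q) = 8/8 = 8*(1/8) = 1)
108*M(b(3, -3)) + m(11) = 108*0 + 1 = 0 + 1 = 1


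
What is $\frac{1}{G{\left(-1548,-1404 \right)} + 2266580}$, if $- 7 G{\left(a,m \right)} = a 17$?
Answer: $\frac{7}{15892376} \approx 4.4046 \cdot 10^{-7}$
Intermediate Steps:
$G{\left(a,m \right)} = - \frac{17 a}{7}$ ($G{\left(a,m \right)} = - \frac{a 17}{7} = - \frac{17 a}{7}$)
$\frac{1}{G{\left(-1548,-1404 \right)} + 2266580} = \frac{1}{\left(- \frac{17}{7}\right) \left(-1548\right) + 2266580} = \frac{1}{\frac{26316}{7} + 2266580} = \frac{1}{\frac{15892376}{7}} = \frac{7}{15892376}$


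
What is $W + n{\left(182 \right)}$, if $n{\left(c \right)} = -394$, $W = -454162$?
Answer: $-454556$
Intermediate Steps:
$W + n{\left(182 \right)} = -454162 - 394 = -454556$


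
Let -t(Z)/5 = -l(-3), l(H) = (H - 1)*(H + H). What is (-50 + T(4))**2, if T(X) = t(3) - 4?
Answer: 4356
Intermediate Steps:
l(H) = 2*H*(-1 + H) (l(H) = (-1 + H)*(2*H) = 2*H*(-1 + H))
t(Z) = 120 (t(Z) = -(-5)*2*(-3)*(-1 - 3) = -(-5)*2*(-3)*(-4) = -(-5)*24 = -5*(-24) = 120)
T(X) = 116 (T(X) = 120 - 4 = 116)
(-50 + T(4))**2 = (-50 + 116)**2 = 66**2 = 4356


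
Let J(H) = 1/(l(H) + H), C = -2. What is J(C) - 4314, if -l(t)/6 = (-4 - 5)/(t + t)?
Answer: -133736/31 ≈ -4314.1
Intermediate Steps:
l(t) = 27/t (l(t) = -6*(-4 - 5)/(t + t) = -(-54)/(2*t) = -(-54)*1/(2*t) = -(-27)/t = 27/t)
J(H) = 1/(H + 27/H) (J(H) = 1/(27/H + H) = 1/(H + 27/H))
J(C) - 4314 = -2/(27 + (-2)²) - 4314 = -2/(27 + 4) - 4314 = -2/31 - 4314 = -133736/31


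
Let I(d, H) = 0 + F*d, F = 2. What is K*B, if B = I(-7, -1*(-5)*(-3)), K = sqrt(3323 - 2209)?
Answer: -14*sqrt(1114) ≈ -467.27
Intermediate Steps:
K = sqrt(1114) ≈ 33.377
I(d, H) = 2*d (I(d, H) = 0 + 2*d = 2*d)
B = -14 (B = 2*(-7) = -14)
K*B = sqrt(1114)*(-14) = -14*sqrt(1114)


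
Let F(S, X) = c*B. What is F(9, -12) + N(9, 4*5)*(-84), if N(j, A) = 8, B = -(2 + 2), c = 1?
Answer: -676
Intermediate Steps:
B = -4 (B = -1*4 = -4)
F(S, X) = -4 (F(S, X) = 1*(-4) = -4)
F(9, -12) + N(9, 4*5)*(-84) = -4 + 8*(-84) = -4 - 672 = -676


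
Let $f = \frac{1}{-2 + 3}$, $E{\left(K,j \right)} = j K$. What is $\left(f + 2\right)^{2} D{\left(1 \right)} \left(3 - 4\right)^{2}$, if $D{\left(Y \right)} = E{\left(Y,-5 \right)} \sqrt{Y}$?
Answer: $-45$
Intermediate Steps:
$E{\left(K,j \right)} = K j$
$D{\left(Y \right)} = - 5 Y^{\frac{3}{2}}$ ($D{\left(Y \right)} = Y \left(-5\right) \sqrt{Y} = - 5 Y \sqrt{Y} = - 5 Y^{\frac{3}{2}}$)
$f = 1$ ($f = 1^{-1} = 1$)
$\left(f + 2\right)^{2} D{\left(1 \right)} \left(3 - 4\right)^{2} = \left(1 + 2\right)^{2} \left(- 5 \cdot 1^{\frac{3}{2}}\right) \left(3 - 4\right)^{2} = 3^{2} \left(\left(-5\right) 1\right) \left(-1\right)^{2} = 9 \left(-5\right) 1 = \left(-45\right) 1 = -45$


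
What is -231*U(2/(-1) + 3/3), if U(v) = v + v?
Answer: 462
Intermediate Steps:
U(v) = 2*v
-231*U(2/(-1) + 3/3) = -462*(2/(-1) + 3/3) = -462*(2*(-1) + 3*(⅓)) = -462*(-2 + 1) = -462*(-1) = -231*(-2) = 462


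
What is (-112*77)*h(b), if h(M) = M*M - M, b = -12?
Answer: -1345344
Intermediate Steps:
h(M) = M² - M
(-112*77)*h(b) = (-112*77)*(-12*(-1 - 12)) = -(-103488)*(-13) = -8624*156 = -1345344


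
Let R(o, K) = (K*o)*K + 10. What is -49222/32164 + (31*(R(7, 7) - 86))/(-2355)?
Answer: -63689873/12624370 ≈ -5.0450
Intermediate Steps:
R(o, K) = 10 + o*K**2 (R(o, K) = o*K**2 + 10 = 10 + o*K**2)
-49222/32164 + (31*(R(7, 7) - 86))/(-2355) = -49222/32164 + (31*((10 + 7*7**2) - 86))/(-2355) = -49222*1/32164 + (31*((10 + 7*49) - 86))*(-1/2355) = -24611/16082 + (31*((10 + 343) - 86))*(-1/2355) = -24611/16082 + (31*(353 - 86))*(-1/2355) = -24611/16082 + (31*267)*(-1/2355) = -24611/16082 + 8277*(-1/2355) = -24611/16082 - 2759/785 = -63689873/12624370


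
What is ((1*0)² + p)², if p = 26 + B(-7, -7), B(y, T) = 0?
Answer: 676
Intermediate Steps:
p = 26 (p = 26 + 0 = 26)
((1*0)² + p)² = ((1*0)² + 26)² = (0² + 26)² = (0 + 26)² = 26² = 676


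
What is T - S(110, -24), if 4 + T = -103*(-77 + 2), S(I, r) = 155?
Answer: 7566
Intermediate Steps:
T = 7721 (T = -4 - 103*(-77 + 2) = -4 - 103*(-75) = -4 + 7725 = 7721)
T - S(110, -24) = 7721 - 1*155 = 7721 - 155 = 7566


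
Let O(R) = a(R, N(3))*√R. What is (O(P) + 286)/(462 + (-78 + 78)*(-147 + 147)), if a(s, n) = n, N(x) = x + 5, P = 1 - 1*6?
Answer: 13/21 + 4*I*√5/231 ≈ 0.61905 + 0.03872*I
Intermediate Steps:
P = -5 (P = 1 - 6 = -5)
N(x) = 5 + x
O(R) = 8*√R (O(R) = (5 + 3)*√R = 8*√R)
(O(P) + 286)/(462 + (-78 + 78)*(-147 + 147)) = (8*√(-5) + 286)/(462 + (-78 + 78)*(-147 + 147)) = (8*(I*√5) + 286)/(462 + 0*0) = (8*I*√5 + 286)/(462 + 0) = (286 + 8*I*√5)/462 = (286 + 8*I*√5)*(1/462) = 13/21 + 4*I*√5/231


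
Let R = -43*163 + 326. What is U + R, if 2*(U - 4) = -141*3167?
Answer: -459905/2 ≈ -2.2995e+5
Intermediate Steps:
R = -6683 (R = -7009 + 326 = -6683)
U = -446539/2 (U = 4 + (-141*3167)/2 = 4 + (½)*(-446547) = 4 - 446547/2 = -446539/2 ≈ -2.2327e+5)
U + R = -446539/2 - 6683 = -459905/2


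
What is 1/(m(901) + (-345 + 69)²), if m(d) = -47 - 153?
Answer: 1/75976 ≈ 1.3162e-5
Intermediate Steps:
m(d) = -200
1/(m(901) + (-345 + 69)²) = 1/(-200 + (-345 + 69)²) = 1/(-200 + (-276)²) = 1/(-200 + 76176) = 1/75976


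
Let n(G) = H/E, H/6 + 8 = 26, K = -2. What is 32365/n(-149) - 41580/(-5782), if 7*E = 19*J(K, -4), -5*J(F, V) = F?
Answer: 7416613/22302 ≈ 332.55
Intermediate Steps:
J(F, V) = -F/5
H = 108 (H = -48 + 6*26 = -48 + 156 = 108)
E = 38/35 (E = (19*(-⅕*(-2)))/7 = (19*(⅖))/7 = (⅐)*(38/5) = 38/35 ≈ 1.0857)
n(G) = 1890/19 (n(G) = 108/(38/35) = 108*(35/38) = 1890/19)
32365/n(-149) - 41580/(-5782) = 32365/(1890/19) - 41580/(-5782) = 32365*(19/1890) - 41580*(-1/5782) = 122987/378 + 2970/413 = 7416613/22302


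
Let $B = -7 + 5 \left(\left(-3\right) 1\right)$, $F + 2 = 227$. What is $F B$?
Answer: $-4950$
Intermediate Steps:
$F = 225$ ($F = -2 + 227 = 225$)
$B = -22$ ($B = -7 + 5 \left(-3\right) = -7 - 15 = -22$)
$F B = 225 \left(-22\right) = -4950$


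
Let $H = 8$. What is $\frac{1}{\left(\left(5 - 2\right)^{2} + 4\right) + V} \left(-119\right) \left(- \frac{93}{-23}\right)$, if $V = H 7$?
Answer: $- \frac{3689}{529} \approx -6.9735$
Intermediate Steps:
$V = 56$ ($V = 8 \cdot 7 = 56$)
$\frac{1}{\left(\left(5 - 2\right)^{2} + 4\right) + V} \left(-119\right) \left(- \frac{93}{-23}\right) = \frac{1}{\left(\left(5 - 2\right)^{2} + 4\right) + 56} \left(-119\right) \left(- \frac{93}{-23}\right) = \frac{1}{\left(3^{2} + 4\right) + 56} \left(-119\right) \left(\left(-93\right) \left(- \frac{1}{23}\right)\right) = \frac{1}{\left(9 + 4\right) + 56} \left(-119\right) \frac{93}{23} = \frac{1}{13 + 56} \left(-119\right) \frac{93}{23} = \frac{1}{69} \left(-119\right) \frac{93}{23} = \left(- \frac{119}{69}\right) \frac{93}{23} = - \frac{3689}{529}$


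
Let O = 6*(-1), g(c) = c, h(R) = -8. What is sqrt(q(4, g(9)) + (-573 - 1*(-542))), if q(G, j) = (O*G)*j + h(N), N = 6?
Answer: I*sqrt(255) ≈ 15.969*I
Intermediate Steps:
O = -6
q(G, j) = -8 - 6*G*j (q(G, j) = (-6*G)*j - 8 = -6*G*j - 8 = -8 - 6*G*j)
sqrt(q(4, g(9)) + (-573 - 1*(-542))) = sqrt((-8 - 6*4*9) + (-573 - 1*(-542))) = sqrt((-8 - 216) + (-573 + 542)) = sqrt(-224 - 31) = sqrt(-255) = I*sqrt(255)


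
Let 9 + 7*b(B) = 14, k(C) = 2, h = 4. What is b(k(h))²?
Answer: 25/49 ≈ 0.51020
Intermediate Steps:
b(B) = 5/7 (b(B) = -9/7 + (⅐)*14 = -9/7 + 2 = 5/7)
b(k(h))² = (5/7)² = 25/49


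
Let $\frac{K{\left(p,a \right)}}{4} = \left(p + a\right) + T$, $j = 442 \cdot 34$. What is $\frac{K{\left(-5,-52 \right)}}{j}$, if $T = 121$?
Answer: $\frac{64}{3757} \approx 0.017035$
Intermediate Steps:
$j = 15028$
$K{\left(p,a \right)} = 484 + 4 a + 4 p$ ($K{\left(p,a \right)} = 4 \left(\left(p + a\right) + 121\right) = 4 \left(\left(a + p\right) + 121\right) = 4 \left(121 + a + p\right) = 484 + 4 a + 4 p$)
$\frac{K{\left(-5,-52 \right)}}{j} = \frac{484 + 4 \left(-52\right) + 4 \left(-5\right)}{15028} = \left(484 - 208 - 20\right) \frac{1}{15028} = 256 \cdot \frac{1}{15028} = \frac{64}{3757}$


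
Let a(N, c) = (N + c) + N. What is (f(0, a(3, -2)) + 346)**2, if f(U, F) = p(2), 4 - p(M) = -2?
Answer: 123904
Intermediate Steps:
a(N, c) = c + 2*N
p(M) = 6 (p(M) = 4 - 1*(-2) = 4 + 2 = 6)
f(U, F) = 6
(f(0, a(3, -2)) + 346)**2 = (6 + 346)**2 = 352**2 = 123904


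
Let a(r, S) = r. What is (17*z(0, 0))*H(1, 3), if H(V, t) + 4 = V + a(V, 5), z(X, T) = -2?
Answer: 68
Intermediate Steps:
H(V, t) = -4 + 2*V (H(V, t) = -4 + (V + V) = -4 + 2*V)
(17*z(0, 0))*H(1, 3) = (17*(-2))*(-4 + 2*1) = -34*(-4 + 2) = -34*(-2) = 68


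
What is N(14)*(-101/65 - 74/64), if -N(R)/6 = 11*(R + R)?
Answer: 1302147/260 ≈ 5008.3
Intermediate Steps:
N(R) = -132*R (N(R) = -66*(R + R) = -66*2*R = -132*R)
N(14)*(-101/65 - 74/64) = (-132*14)*(-101/65 - 74/64) = -1848*(-101*1/65 - 74*1/64) = -1848*(-101/65 - 37/32) = -1848*(-5637/2080) = 1302147/260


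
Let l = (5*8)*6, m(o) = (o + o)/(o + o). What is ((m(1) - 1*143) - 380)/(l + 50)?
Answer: -9/5 ≈ -1.8000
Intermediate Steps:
m(o) = 1 (m(o) = (2*o)/((2*o)) = (2*o)*(1/(2*o)) = 1)
l = 240 (l = 40*6 = 240)
((m(1) - 1*143) - 380)/(l + 50) = ((1 - 1*143) - 380)/(240 + 50) = ((1 - 143) - 380)/290 = (-142 - 380)*(1/290) = -522*1/290 = -9/5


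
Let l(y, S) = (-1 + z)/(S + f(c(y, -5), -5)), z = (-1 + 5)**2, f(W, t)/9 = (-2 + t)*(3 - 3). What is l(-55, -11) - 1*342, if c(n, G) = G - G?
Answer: -3777/11 ≈ -343.36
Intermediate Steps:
c(n, G) = 0
f(W, t) = 0 (f(W, t) = 9*((-2 + t)*(3 - 3)) = 9*((-2 + t)*0) = 9*0 = 0)
z = 16 (z = 4**2 = 16)
l(y, S) = 15/S (l(y, S) = (-1 + 16)/(S + 0) = 15/S)
l(-55, -11) - 1*342 = 15/(-11) - 1*342 = 15*(-1/11) - 342 = -15/11 - 342 = -3777/11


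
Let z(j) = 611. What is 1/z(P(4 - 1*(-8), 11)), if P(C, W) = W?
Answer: 1/611 ≈ 0.0016367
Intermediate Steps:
1/z(P(4 - 1*(-8), 11)) = 1/611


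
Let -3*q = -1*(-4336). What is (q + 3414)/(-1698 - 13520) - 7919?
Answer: -180769966/22827 ≈ -7919.1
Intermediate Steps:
q = -4336/3 (q = -(-1)*(-4336)/3 = -1/3*4336 = -4336/3 ≈ -1445.3)
(q + 3414)/(-1698 - 13520) - 7919 = (-4336/3 + 3414)/(-1698 - 13520) - 7919 = (5906/3)/(-15218) - 7919 = (5906/3)*(-1/15218) - 7919 = -2953/22827 - 7919 = -180769966/22827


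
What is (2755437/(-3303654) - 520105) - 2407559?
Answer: -3223997213231/1101218 ≈ -2.9277e+6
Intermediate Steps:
(2755437/(-3303654) - 520105) - 2407559 = (2755437*(-1/3303654) - 520105) - 2407559 = (-918479/1101218 - 520105) - 2407559 = -572749906369/1101218 - 2407559 = -3223997213231/1101218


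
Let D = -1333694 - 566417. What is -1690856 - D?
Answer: 209255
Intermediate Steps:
D = -1900111
-1690856 - D = -1690856 - 1*(-1900111) = -1690856 + 1900111 = 209255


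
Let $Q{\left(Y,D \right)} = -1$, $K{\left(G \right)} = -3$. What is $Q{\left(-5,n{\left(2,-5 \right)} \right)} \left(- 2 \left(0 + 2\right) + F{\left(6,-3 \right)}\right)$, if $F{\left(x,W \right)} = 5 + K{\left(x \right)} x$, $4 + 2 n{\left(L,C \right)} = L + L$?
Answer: $17$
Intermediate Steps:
$n{\left(L,C \right)} = -2 + L$ ($n{\left(L,C \right)} = -2 + \frac{L + L}{2} = -2 + \frac{2 L}{2} = -2 + L$)
$F{\left(x,W \right)} = 5 - 3 x$
$Q{\left(-5,n{\left(2,-5 \right)} \right)} \left(- 2 \left(0 + 2\right) + F{\left(6,-3 \right)}\right) = - (- 2 \left(0 + 2\right) + \left(5 - 18\right)) = - (\left(-2\right) 2 + \left(5 - 18\right)) = - (-4 - 13) = \left(-1\right) \left(-17\right) = 17$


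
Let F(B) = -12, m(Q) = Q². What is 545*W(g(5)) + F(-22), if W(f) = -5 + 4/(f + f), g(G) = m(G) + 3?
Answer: -37773/14 ≈ -2698.1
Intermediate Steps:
g(G) = 3 + G² (g(G) = G² + 3 = 3 + G²)
W(f) = -5 + 2/f (W(f) = -5 + 4/((2*f)) = -5 + 4*(1/(2*f)) = -5 + 2/f)
545*W(g(5)) + F(-22) = 545*(-5 + 2/(3 + 5²)) - 12 = 545*(-5 + 2/(3 + 25)) - 12 = 545*(-5 + 2/28) - 12 = 545*(-5 + 2*(1/28)) - 12 = 545*(-5 + 1/14) - 12 = 545*(-69/14) - 12 = -37605/14 - 12 = -37773/14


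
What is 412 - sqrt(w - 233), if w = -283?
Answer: 412 - 2*I*sqrt(129) ≈ 412.0 - 22.716*I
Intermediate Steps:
412 - sqrt(w - 233) = 412 - sqrt(-283 - 233) = 412 - sqrt(-516) = 412 - 2*I*sqrt(129)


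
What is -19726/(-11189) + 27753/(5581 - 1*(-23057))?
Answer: 291813835/106810194 ≈ 2.7321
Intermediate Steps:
-19726/(-11189) + 27753/(5581 - 1*(-23057)) = -19726*(-1/11189) + 27753/(5581 + 23057) = 19726/11189 + 27753/28638 = 19726/11189 + 27753*(1/28638) = 19726/11189 + 9251/9546 = 291813835/106810194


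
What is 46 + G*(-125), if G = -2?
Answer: 296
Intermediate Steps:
46 + G*(-125) = 46 - 2*(-125) = 46 + 250 = 296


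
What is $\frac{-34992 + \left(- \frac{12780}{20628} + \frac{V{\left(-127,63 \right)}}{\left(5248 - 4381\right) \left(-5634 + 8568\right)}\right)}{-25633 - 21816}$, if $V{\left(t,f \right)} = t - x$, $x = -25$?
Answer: $\frac{166682059514}{226016146701} \approx 0.73748$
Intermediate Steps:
$V{\left(t,f \right)} = 25 + t$ ($V{\left(t,f \right)} = t - -25 = t + 25 = 25 + t$)
$\frac{-34992 + \left(- \frac{12780}{20628} + \frac{V{\left(-127,63 \right)}}{\left(5248 - 4381\right) \left(-5634 + 8568\right)}\right)}{-25633 - 21816} = \frac{-34992 - \left(\frac{355}{573} - \frac{25 - 127}{\left(5248 - 4381\right) \left(-5634 + 8568\right)}\right)}{-25633 - 21816} = \frac{-34992 - \left(\frac{355}{573} + \frac{102}{867 \cdot 2934}\right)}{-47449} = \left(-34992 - \left(\frac{355}{573} + \frac{102}{2543778}\right)\right) \left(- \frac{1}{47449}\right) = \left(-34992 - \frac{2951306}{4763349}\right) \left(- \frac{1}{47449}\right) = \left(- \frac{166682059514}{4763349}\right) \left(- \frac{1}{47449}\right) = \frac{166682059514}{226016146701}$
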